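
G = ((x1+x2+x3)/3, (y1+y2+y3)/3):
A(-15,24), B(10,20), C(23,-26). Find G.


Gx = (-15+10+23)/3 = 18/3 = 6.0000
Gy = (24+20- 26)/3 = 18/3 = 6.0000

G = (6.0000, 6.0000)


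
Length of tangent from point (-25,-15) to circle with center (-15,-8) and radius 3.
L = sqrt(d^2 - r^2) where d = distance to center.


d = sqrt((-25+ 15)^2 + (-15+ 8)^2) = sqrt(100+49) = 12.2066
L = sqrt(149.0000 - 9) = sqrt(140.0000) = 11.8322

11.8322


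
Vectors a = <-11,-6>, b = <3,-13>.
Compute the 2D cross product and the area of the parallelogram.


cross = -11*(-13) + 6*3 = 143 + 18 = 161
Parallelogram area = |161| = 161

cross = 161, parallelogram area = 161


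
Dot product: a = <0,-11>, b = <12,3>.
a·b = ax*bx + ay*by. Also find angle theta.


a·b = 0*12 - 11*3 = 0 - 33 = -33
|a| = sqrt(0+121) = 11.0000
|b| = sqrt(144+9) = 12.3693
cos(theta) = -33/(sqrt(121)*sqrt(153)) = -33/sqrt(18513) = -0.242536
theta = arccos(-33/sqrt(18513)) = 104.0362 degrees

a·b = -33, theta = 104.0362 deg


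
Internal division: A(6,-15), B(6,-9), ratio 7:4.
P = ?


Px = (7*6 + 4*6)/11 = 66/11 = 6.0000
Py = (7*(-9) + 4*(-15))/11 = -123/11 = -11.1818

P = (6.0000, -11.1818)


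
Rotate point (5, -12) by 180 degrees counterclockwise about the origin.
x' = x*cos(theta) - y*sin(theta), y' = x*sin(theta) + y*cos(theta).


cos(180) = -1, sin(180) = 0
x' = 5*(-1) + 12*0 = -5
y' = 5*0 - 12*(-1) = 12

(-5, 12)


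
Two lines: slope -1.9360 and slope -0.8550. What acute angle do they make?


m1-m2 = -1.081
1+m1*m2 = 2.65528
tan(theta) = |-1.081/2.65528| = 0.407113
theta = arctan(|-1.081/2.65528|) = 22.1519 degrees (acute angle)

22.1519 degrees


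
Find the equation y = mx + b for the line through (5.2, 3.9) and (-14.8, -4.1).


m = (-8.0)/(-20.0) = 0.4000
b = y1 - m*x1 = 3.9 - (-8.0*5.2)/(-20.0) = 3.9 - 2.0800 = 1.8200

y = 0.4000x + 1.8200


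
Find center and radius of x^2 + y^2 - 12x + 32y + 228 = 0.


h = -D/2 = 12/2 = 6
k = -E/2 = -32/2 = -16
r^2 = h^2 + k^2 - F = 36 + 256 - 228 = 64
r = 8

Center (6, -16), radius = 8


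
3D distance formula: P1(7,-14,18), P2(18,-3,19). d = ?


dx=11, dy=11, dz=1
d = sqrt(121+121+1) = sqrt(243) = 15.5885

15.5885


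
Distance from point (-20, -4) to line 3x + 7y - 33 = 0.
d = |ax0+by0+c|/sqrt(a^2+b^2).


|3*(-20) + 7*(-4) - 33| = |-121| = 121
sqrt(9 + 49) = sqrt(58) = 7.6158
d = 121/sqrt(58) = 15.8881

15.8881


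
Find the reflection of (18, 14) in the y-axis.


Reflection rule for y-axis: (-x, y)
(18, 14) -> (-18, 14)

(-18, 14)


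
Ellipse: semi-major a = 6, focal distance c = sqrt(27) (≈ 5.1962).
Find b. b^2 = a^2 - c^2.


b^2 = 6^2 - (sqrt(27))^2 = 36 - 27 = 9
b = sqrt(9) = 3

b = 3


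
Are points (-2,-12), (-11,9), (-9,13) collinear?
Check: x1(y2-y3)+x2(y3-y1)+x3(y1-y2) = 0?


-2*(9-13) - 11*(13+ 12) - 9*(-12-9)
= 8 - 275 + 189 = -78

No, not collinear (determinant = -78)


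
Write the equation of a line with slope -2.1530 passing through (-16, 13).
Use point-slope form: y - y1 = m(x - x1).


y - 13 = -2.1530(x + 16)
y = -2.1530x + 13 + 2.1530*(-16)
y = -2.1530x - 21.4480

y = -2.1530x - 21.4480


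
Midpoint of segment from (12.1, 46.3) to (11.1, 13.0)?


Mx = (12.1 + 11.1)/2 = 23.2/2 = 11.6000
My = (46.3 + 13.0)/2 = 59.3/2 = 29.6500

(11.6000, 29.6500)


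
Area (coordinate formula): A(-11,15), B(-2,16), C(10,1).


-11*(16-1) = -165
-2*(1-15) = 28
10*(15-16) = -10
sum = -147
Area = |-147|/2 = 73.5000

73.5000 sq units


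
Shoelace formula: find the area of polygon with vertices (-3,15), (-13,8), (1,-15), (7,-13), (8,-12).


sum(xi*y_{i+1}) = -3*8 - 13*(-15) + 1*(-13) + 7*(-12) + 8*15 = 194
sum(yi*x_{i+1}) = 15*(-13) + 8*1 - 15*7 - 13*8 - 12*(-3) = -360
Area = |194 + 360|/2 = 554/2 = 277.0000

277.0000 sq units


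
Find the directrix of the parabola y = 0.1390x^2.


a = 0.1390
1/(4a) = 1.7986
directrix: y = -1.7986 = -1.7986

y = -1.7986


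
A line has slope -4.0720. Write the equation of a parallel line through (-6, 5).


Parallel lines have equal slopes.
m2 = -4.0720
b2 = 5 + 4.0720*(-6) = -19.4320

y = -4.0720x - 19.4320


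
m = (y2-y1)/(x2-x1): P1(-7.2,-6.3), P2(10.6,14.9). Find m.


dy = 14.9 + 6.3 = 21.2
dx = 10.6 + 7.2 = 17.8
m = 21.2/17.8 = 1.1910

m = 1.1910


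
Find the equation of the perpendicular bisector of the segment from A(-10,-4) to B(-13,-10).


Midpoint = (-11.5, -7)
Slope of AB = dy/dx = -6/(-3) = 2.0000
Perp slope = -dx/dy = -3/6 = -0.5000
b = My - (perp slope)*Mx = -7 + (-3*(-11.5))/(-6) = -7 - 5.7500 = -12.7500

y = -0.5000x - 12.7500


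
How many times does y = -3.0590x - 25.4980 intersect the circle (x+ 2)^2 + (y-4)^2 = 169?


Substitute y = -3.0590x - 25.4980: (x+ 2)^2 + (-3.0590x- 25.4980-4)^2 = 169
Expand to Ax^2 + Bx + C = 0, where b-k = -29.498
A = 1+m^2 = 10.357481
B = 2(m(b-k) - h) = 2(-3.0590*(-29.498) + 2) = 184.468764
C = h^2 + (b-k)^2 - r^2 = 4 + 870.132004 - 169 = 705.132004
disc = B^2-4AC = 34028.7249 - 29213.5653 = 4815.1596
disc > 0

2 intersection points


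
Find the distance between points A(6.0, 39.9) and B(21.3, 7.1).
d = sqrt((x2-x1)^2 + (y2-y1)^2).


dx = 21.3 - 6.0 = 15.3
dy = 7.1 - 39.9 = -32.8
d = sqrt(234.09 + 1075.84) = sqrt(1309.93) = 36.1930

36.1930


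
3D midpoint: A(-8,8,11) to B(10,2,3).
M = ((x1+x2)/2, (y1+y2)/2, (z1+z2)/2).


Mx = (-8+10)/2 = 1.0000
My = (8+2)/2 = 5.0000
Mz = (11+3)/2 = 7.0000

M = (1.0000, 5.0000, 7.0000)


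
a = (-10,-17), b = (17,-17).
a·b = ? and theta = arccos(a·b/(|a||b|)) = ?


a·b = -10*17 - 17*(-17) = -170 + 289 = 119
|a| = sqrt(100+289) = 19.7231
|b| = sqrt(289+289) = 24.0416
cos(theta) = 119/(sqrt(389)*sqrt(578)) = 119/sqrt(224842) = 0.250962
theta = arccos(119/sqrt(224842)) = 75.4655 degrees

a·b = 119, theta = 75.4655 deg


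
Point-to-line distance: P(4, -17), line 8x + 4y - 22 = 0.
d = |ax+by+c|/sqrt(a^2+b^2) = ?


|8*4 + 4*(-17) - 22| = |-58| = 58
sqrt(64 + 16) = sqrt(80) = 8.9443
d = 58/sqrt(80) = 6.4846

6.4846


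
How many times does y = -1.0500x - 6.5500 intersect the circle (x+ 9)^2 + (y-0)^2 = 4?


Substitute y = -1.0500x - 6.5500: (x+ 9)^2 + (-1.0500x- 6.5500-0)^2 = 4
Expand to Ax^2 + Bx + C = 0, where b-k = -6.55
A = 1+m^2 = 2.1025
B = 2(m(b-k) - h) = 2(-1.0500*(-6.55) + 9) = 31.755
C = h^2 + (b-k)^2 - r^2 = 81 + 42.9025 - 4 = 119.9025
disc = B^2-4AC = 1008.3800 - 1008.3800 = 0
disc = 0

1 intersection point (tangent)


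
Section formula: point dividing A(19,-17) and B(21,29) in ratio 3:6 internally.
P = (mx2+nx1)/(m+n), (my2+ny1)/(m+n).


Px = (3*21 + 6*19)/9 = 177/9 = 19.6667
Py = (3*29 + 6*(-17))/9 = -15/9 = -1.6667

P = (19.6667, -1.6667)


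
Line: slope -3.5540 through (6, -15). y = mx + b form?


y + 15 = -3.5540(x - 6)
y = -3.5540x - 15 + 3.5540*6
y = -3.5540x + 6.3240

y = -3.5540x + 6.3240


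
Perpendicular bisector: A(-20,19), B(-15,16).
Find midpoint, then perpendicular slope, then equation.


Midpoint = (-17.5, 17.5)
Slope of AB = dy/dx = -3/5 = -0.6000
Perp slope = -dx/dy = 5/3 = 1.6667
b = My - (perp slope)*Mx = 17.5 + (5*(-17.5))/(-3) = 17.5 + 29.1667 = 46.6667

y = 1.6667x + 46.6667


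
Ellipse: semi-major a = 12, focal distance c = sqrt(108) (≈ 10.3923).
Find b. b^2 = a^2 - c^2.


b^2 = 12^2 - (sqrt(108))^2 = 144 - 108 = 36
b = sqrt(36) = 6

b = 6


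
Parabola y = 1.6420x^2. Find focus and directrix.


a = 1.6420
1/(4a) = 0.1523
Focus = (0, 0.1523)
Directrix: y = -0.1523

Focus = (0, 0.1523), Directrix: y = -0.1523


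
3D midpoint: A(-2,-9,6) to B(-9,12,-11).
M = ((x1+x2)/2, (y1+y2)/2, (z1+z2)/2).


Mx = (-2- 9)/2 = -5.5000
My = (-9+12)/2 = 1.5000
Mz = (6- 11)/2 = -2.5000

M = (-5.5000, 1.5000, -2.5000)


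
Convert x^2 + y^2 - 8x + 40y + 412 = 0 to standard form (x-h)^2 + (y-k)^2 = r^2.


h = -D/2 = 8/2 = 4
k = -E/2 = -40/2 = -20
r^2 = h^2 + k^2 - F = 16 + 400 - 412 = 4
r = 2

Center (4, -20), radius = 2


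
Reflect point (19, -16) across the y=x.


Reflection rule for y=x: (y, x)
(19, -16) -> (-16, 19)

(-16, 19)


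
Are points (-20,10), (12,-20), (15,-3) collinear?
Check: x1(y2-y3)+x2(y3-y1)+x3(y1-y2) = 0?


-20*(-20+ 3) + 12*(-3-10) + 15*(10+ 20)
= 340 - 156 + 450 = 634

No, not collinear (determinant = 634)


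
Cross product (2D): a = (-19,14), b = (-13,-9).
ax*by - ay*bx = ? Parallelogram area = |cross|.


cross = -19*(-9) - 14*(-13) = 171 + 182 = 353
Parallelogram area = |353| = 353

cross = 353, parallelogram area = 353


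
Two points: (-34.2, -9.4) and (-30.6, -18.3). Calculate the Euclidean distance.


dx = -30.6 + 34.2 = 3.6
dy = -18.3 + 9.4 = -8.9
d = sqrt(12.96 + 79.21) = sqrt(92.17) = 9.6005

9.6005


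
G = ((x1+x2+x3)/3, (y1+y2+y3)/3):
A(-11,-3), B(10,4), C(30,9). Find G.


Gx = (-11+10+30)/3 = 29/3 = 9.6667
Gy = (-3+4+9)/3 = 10/3 = 3.3333

G = (9.6667, 3.3333)


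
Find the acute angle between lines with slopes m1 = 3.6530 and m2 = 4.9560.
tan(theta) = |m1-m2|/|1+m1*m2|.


m1-m2 = -1.303
1+m1*m2 = 19.104268
tan(theta) = |-1.303/19.104268| = 0.068205
theta = arctan(|-1.303/19.104268|) = 3.9018 degrees (acute angle)

3.9018 degrees


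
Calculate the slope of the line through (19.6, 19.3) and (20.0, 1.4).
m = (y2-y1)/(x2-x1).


dy = 1.4 - 19.3 = -17.9
dx = 20.0 - 19.6 = 0.4
m = -17.9/0.4 = -44.7500

m = -44.7500


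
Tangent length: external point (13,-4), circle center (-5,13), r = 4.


d = sqrt((13+ 5)^2 + (-4-13)^2) = sqrt(324+289) = 24.7588
L = sqrt(613.0000 - 16) = sqrt(597.0000) = 24.4336

24.4336


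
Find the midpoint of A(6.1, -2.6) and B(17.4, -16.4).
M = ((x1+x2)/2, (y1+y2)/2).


Mx = (6.1 + 17.4)/2 = 23.5/2 = 11.7500
My = (-2.6 - 16.4)/2 = -19.0/2 = -9.5000

(11.7500, -9.5000)


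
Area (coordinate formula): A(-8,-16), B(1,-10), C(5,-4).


-8*(-10+ 4) = 48
1*(-4+ 16) = 12
5*(-16+ 10) = -30
sum = 30
Area = |30|/2 = 15.0000

15.0000 sq units


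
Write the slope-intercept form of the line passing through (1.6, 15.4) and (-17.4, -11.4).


m = (-26.8)/(-19.0) = 1.4105
b = y1 - m*x1 = 15.4 - (-26.8*1.6)/(-19.0) = 15.4 - 2.2568 = 13.1432

y = 1.4105x + 13.1432


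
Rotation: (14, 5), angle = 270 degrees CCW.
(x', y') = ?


cos(270) = 0, sin(270) = -1
x' = 14*0 - 5*(-1) = 5
y' = 14*(-1) + 5*0 = -14

(5, -14)


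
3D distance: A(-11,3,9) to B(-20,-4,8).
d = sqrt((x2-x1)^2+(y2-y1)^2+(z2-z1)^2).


dx=-9, dy=-7, dz=-1
d = sqrt(81+49+1) = sqrt(131) = 11.4455

11.4455


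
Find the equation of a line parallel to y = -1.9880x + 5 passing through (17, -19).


Parallel lines have equal slopes.
m2 = -1.9880
b2 = -19 + 1.9880*17 = 14.7960

y = -1.9880x + 14.7960


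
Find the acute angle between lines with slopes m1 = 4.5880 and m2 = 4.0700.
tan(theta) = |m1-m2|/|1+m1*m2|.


m1-m2 = 0.518
1+m1*m2 = 19.67316
tan(theta) = |0.518/19.67316| = 0.026330
theta = arctan(|0.518/19.67316|) = 1.5083 degrees (acute angle)

1.5083 degrees


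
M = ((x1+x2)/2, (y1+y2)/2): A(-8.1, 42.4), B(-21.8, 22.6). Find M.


Mx = (-8.1 - 21.8)/2 = -29.9/2 = -14.9500
My = (42.4 + 22.6)/2 = 65.0/2 = 32.5000

(-14.9500, 32.5000)


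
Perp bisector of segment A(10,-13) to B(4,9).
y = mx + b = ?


Midpoint = (7, -2)
Slope of AB = dy/dx = 22/(-6) = -3.6667
Perp slope = -dx/dy = 6/22 = 0.2727
b = My - (perp slope)*Mx = -2 + (-6*7)/22 = -2 - 1.9091 = -3.9091

y = 0.2727x - 3.9091


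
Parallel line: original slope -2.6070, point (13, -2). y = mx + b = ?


Parallel lines have equal slopes.
m2 = -2.6070
b2 = -2 + 2.6070*13 = 31.8910

y = -2.6070x + 31.8910


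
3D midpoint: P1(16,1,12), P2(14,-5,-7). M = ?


Mx = (16+14)/2 = 15.0000
My = (1- 5)/2 = -2.0000
Mz = (12- 7)/2 = 2.5000

M = (15.0000, -2.0000, 2.5000)


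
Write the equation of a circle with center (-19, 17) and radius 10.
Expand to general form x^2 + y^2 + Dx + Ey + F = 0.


(x+ 19)^2 + (y-17)^2 = 10^2
D = -2h = 38, E = -2k = -34
F = h^2+k^2-r^2 = 361+289-100 = 550

x^2 + y^2 + 38x - 34y + 550 = 0


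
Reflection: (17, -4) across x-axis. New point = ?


Reflection rule for x-axis: (x, -y)
(17, -4) -> (17, 4)

(17, 4)


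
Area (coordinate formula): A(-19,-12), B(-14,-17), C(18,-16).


-19*(-17+ 16) = 19
-14*(-16+ 12) = 56
18*(-12+ 17) = 90
sum = 165
Area = |165|/2 = 82.5000

82.5000 sq units


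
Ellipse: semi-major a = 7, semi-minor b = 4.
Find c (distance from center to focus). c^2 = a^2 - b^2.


c^2 = 7^2 - 4^2 = 49 - 16 = 33
c = sqrt(33) = 5.7446

c = 5.7446


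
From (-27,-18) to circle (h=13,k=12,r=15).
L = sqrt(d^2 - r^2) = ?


d = sqrt((-27-13)^2 + (-18-12)^2) = sqrt(1600+900) = 50.0000
L = sqrt(2500.0000 - 225) = sqrt(2275.0000) = 47.6970

47.6970


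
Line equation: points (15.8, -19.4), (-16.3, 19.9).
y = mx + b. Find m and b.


m = (39.3)/(-32.1) = -1.2243
b = y1 - m*x1 = -19.4 - (39.3*15.8)/(-32.1) = -19.4 + 19.3439 = -0.0561

y = -1.2243x - 0.0561


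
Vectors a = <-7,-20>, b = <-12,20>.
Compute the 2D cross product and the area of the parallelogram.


cross = -7*20 + 20*(-12) = -140 - 240 = -380
Parallelogram area = |-380| = 380

cross = -380, parallelogram area = 380


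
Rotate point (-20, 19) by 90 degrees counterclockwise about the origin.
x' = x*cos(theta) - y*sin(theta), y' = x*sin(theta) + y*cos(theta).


cos(90) = 0, sin(90) = 1
x' = -20*0 - 19*1 = -19
y' = -20*1 + 19*0 = -20

(-19, -20)


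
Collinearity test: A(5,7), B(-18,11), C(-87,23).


5*(11-23) - 18*(23-7) - 87*(7-11)
= -60 - 288 + 348 = 0

Yes, collinear (determinant = 0)


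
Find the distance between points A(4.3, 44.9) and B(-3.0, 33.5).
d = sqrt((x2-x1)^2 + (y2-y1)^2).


dx = -3.0 - 4.3 = -7.3
dy = 33.5 - 44.9 = -11.4
d = sqrt(53.29 + 129.96) = sqrt(183.25) = 13.5370

13.5370


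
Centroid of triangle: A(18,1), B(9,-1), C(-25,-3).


Gx = (18+9- 25)/3 = 2/3 = 0.6667
Gy = (1- 1- 3)/3 = -3/3 = -1.0000

G = (0.6667, -1.0000)


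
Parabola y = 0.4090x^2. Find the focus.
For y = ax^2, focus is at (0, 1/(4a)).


a = 0.4090
4a = 1.6360
focus = (0, 1/1.6360) = (0, 0.6112)

Focus = (0, 0.6112)


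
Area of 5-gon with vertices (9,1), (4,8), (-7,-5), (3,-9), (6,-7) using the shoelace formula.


sum(xi*y_{i+1}) = 9*8 + 4*(-5) - 7*(-9) + 3*(-7) + 6*1 = 100
sum(yi*x_{i+1}) = 1*4 + 8*(-7) - 5*3 - 9*6 - 7*9 = -184
Area = |100 + 184|/2 = 284/2 = 142.0000

142.0000 sq units


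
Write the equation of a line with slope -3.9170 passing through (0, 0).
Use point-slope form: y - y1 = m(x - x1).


y - 0 = -3.9170(x - 0)
y = -3.9170x + 0 + 3.9170*0
y = -3.9170x + 0

y = -3.9170x + 0


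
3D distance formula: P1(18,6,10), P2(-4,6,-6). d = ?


dx=-22, dy=0, dz=-16
d = sqrt(484+0+256) = sqrt(740) = 27.2029

27.2029


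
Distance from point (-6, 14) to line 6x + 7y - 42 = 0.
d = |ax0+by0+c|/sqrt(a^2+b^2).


|6*(-6) + 7*14 - 42| = |20| = 20
sqrt(36 + 49) = sqrt(85) = 9.2195
d = 20/sqrt(85) = 2.1693

2.1693


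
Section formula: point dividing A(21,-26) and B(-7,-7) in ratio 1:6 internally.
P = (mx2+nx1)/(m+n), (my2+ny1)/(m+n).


Px = (1*(-7) + 6*21)/7 = 119/7 = 17.0000
Py = (1*(-7) + 6*(-26))/7 = -163/7 = -23.2857

P = (17.0000, -23.2857)


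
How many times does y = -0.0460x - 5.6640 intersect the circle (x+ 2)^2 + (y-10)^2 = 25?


Substitute y = -0.0460x - 5.6640: (x+ 2)^2 + (-0.0460x- 5.6640-10)^2 = 25
Expand to Ax^2 + Bx + C = 0, where b-k = -15.664
A = 1+m^2 = 1.002116
B = 2(m(b-k) - h) = 2(-0.0460*(-15.664) + 2) = 5.441088
C = h^2 + (b-k)^2 - r^2 = 4 + 245.360896 - 25 = 224.360896
disc = B^2-4AC = 29.6054 - 899.3426 = -869.7372
disc < 0

0 intersection points


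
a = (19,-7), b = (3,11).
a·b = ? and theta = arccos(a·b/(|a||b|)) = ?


a·b = 19*3 - 7*11 = 57 - 77 = -20
|a| = sqrt(361+49) = 20.2485
|b| = sqrt(9+121) = 11.4018
cos(theta) = -20/(sqrt(410)*sqrt(130)) = -20/sqrt(53300) = -0.086630
theta = arccos(-20/sqrt(53300)) = 94.9697 degrees

a·b = -20, theta = 94.9697 deg


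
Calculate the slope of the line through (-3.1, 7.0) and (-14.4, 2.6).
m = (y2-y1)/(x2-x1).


dy = 2.6 - 7.0 = -4.4
dx = -14.4 + 3.1 = -11.3
m = -4.4/(-11.3) = 0.3894

m = 0.3894


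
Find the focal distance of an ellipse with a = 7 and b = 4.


c^2 = 7^2 - 4^2 = 49 - 16 = 33
c = sqrt(33) = 5.7446

c = 5.7446


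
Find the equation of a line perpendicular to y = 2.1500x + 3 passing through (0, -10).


Perpendicular slope = -1/m1 = -1/2.1500 = -0.4651
b2 = y0 - m2*x0 = -10 + 0/2.1500 = -10 + 0 = -10.0000

y = -0.4651x - 10.0000


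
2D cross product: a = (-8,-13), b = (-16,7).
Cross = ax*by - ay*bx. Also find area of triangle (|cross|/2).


cross = -8*7 + 13*(-16) = -56 - 208 = -264
Triangle area = |-264|/2 = 264/2 = 132.0000

cross = -264, triangle area = 132.0000


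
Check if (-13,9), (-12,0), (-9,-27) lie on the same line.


-13*(0+ 27) - 12*(-27-9) - 9*(9-0)
= -351 + 432 - 81 = 0

Yes, collinear (determinant = 0)


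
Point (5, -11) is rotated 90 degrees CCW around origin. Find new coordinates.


cos(90) = 0, sin(90) = 1
x' = 5*0 + 11*1 = 11
y' = 5*1 - 11*0 = 5

(11, 5)


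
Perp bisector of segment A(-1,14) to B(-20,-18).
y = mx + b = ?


Midpoint = (-10.5, -2)
Slope of AB = dy/dx = -32/(-19) = 1.6842
Perp slope = -dx/dy = -19/32 = -0.5938
b = My - (perp slope)*Mx = -2 + (-19*(-10.5))/(-32) = -2 - 6.2344 = -8.2344

y = -0.5938x - 8.2344


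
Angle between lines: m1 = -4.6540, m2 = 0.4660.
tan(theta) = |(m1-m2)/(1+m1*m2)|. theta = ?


m1-m2 = -5.12
1+m1*m2 = -1.168764
tan(theta) = |-5.12/(-1.168764)| = 4.380696
theta = arctan(|-5.12/(-1.168764)|) = 77.1412 degrees (acute angle)

77.1412 degrees


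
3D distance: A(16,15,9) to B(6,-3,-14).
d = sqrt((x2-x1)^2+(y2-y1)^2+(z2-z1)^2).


dx=-10, dy=-18, dz=-23
d = sqrt(100+324+529) = sqrt(953) = 30.8707

30.8707


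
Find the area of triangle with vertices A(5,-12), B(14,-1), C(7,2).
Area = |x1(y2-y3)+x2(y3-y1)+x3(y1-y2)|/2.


5*(-1-2) = -15
14*(2+ 12) = 196
7*(-12+ 1) = -77
sum = 104
Area = |104|/2 = 52.0000

52.0000 sq units


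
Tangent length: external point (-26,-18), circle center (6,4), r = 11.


d = sqrt((-26-6)^2 + (-18-4)^2) = sqrt(1024+484) = 38.8330
L = sqrt(1508.0000 - 121) = sqrt(1387.0000) = 37.2424

37.2424


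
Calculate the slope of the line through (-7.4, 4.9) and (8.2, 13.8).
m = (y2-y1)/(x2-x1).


dy = 13.8 - 4.9 = 8.9
dx = 8.2 + 7.4 = 15.6
m = 8.9/15.6 = 0.5705

m = 0.5705


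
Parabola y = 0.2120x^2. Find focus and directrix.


a = 0.2120
1/(4a) = 1.1792
Focus = (0, 1.1792)
Directrix: y = -1.1792

Focus = (0, 1.1792), Directrix: y = -1.1792


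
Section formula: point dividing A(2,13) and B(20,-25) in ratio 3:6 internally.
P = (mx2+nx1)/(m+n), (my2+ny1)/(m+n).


Px = (3*20 + 6*2)/9 = 72/9 = 8.0000
Py = (3*(-25) + 6*13)/9 = 3/9 = 0.3333

P = (8.0000, 0.3333)


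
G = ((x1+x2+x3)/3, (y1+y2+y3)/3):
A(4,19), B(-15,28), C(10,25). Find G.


Gx = (4- 15+10)/3 = -1/3 = -0.3333
Gy = (19+28+25)/3 = 72/3 = 24.0000

G = (-0.3333, 24.0000)


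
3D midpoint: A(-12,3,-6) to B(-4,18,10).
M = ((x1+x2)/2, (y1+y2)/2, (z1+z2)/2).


Mx = (-12- 4)/2 = -8.0000
My = (3+18)/2 = 10.5000
Mz = (-6+10)/2 = 2.0000

M = (-8.0000, 10.5000, 2.0000)


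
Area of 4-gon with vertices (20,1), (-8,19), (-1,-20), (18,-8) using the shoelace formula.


sum(xi*y_{i+1}) = 20*19 - 8*(-20) - 1*(-8) + 18*1 = 566
sum(yi*x_{i+1}) = 1*(-8) + 19*(-1) - 20*18 - 8*20 = -547
Area = |566 + 547|/2 = 1113/2 = 556.5000

556.5000 sq units


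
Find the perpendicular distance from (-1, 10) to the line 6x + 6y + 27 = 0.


|6*(-1) + 6*10 + 27| = |81| = 81
sqrt(36 + 36) = sqrt(72) = 8.4853
d = 81/sqrt(72) = 9.5459

9.5459


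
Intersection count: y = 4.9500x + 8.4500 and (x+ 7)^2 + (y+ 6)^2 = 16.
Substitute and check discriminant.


Substitute y = 4.9500x + 8.4500: (x+ 7)^2 + (4.9500x+8.4500+ 6)^2 = 16
Expand to Ax^2 + Bx + C = 0, where b-k = 14.45
A = 1+m^2 = 25.5025
B = 2(m(b-k) - h) = 2(4.9500*14.45 + 7) = 157.055
C = h^2 + (b-k)^2 - r^2 = 49 + 208.8025 - 16 = 241.8025
disc = B^2-4AC = 24666.2730 - 24666.2730 = 0
disc = 0

1 intersection point (tangent)


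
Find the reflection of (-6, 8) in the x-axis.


Reflection rule for x-axis: (x, -y)
(-6, 8) -> (-6, -8)

(-6, -8)


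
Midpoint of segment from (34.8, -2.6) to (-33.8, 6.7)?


Mx = (34.8 - 33.8)/2 = 1.0/2 = 0.5000
My = (-2.6 + 6.7)/2 = 4.1/2 = 2.0500

(0.5000, 2.0500)


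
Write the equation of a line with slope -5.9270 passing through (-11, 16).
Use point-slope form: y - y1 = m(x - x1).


y - 16 = -5.9270(x + 11)
y = -5.9270x + 16 + 5.9270*(-11)
y = -5.9270x - 49.1970

y = -5.9270x - 49.1970


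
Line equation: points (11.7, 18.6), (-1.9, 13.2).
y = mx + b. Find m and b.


m = (-5.4)/(-13.6) = 0.3971
b = y1 - m*x1 = 18.6 - (-5.4*11.7)/(-13.6) = 18.6 - 4.6456 = 13.9544

y = 0.3971x + 13.9544


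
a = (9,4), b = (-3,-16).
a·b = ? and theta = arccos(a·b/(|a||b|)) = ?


a·b = 9*(-3) + 4*(-16) = -27 - 64 = -91
|a| = sqrt(81+16) = 9.8489
|b| = sqrt(9+256) = 16.2788
cos(theta) = -91/(sqrt(97)*sqrt(265)) = -91/sqrt(25705) = -0.567587
theta = arccos(-91/sqrt(25705)) = 124.5821 degrees

a·b = -91, theta = 124.5821 deg


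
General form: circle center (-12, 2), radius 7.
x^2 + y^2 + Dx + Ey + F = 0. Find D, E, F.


(x+ 12)^2 + (y-2)^2 = 7^2
D = -2h = 24, E = -2k = -4
F = h^2+k^2-r^2 = 144+4-49 = 99

D = 24, E = -4, F = 99


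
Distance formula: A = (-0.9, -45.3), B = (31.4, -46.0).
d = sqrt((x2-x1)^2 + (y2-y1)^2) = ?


dx = 31.4 + 0.9 = 32.3
dy = -46.0 + 45.3 = -0.7
d = sqrt(1043.29 + 0.49) = sqrt(1043.78) = 32.3076

32.3076


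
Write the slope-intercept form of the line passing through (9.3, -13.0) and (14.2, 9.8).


m = (22.8)/(4.9) = 4.6531
b = y1 - m*x1 = -13.0 - (22.8*9.3)/(4.9) = -13.0 - 43.2735 = -56.2735

y = 4.6531x - 56.2735


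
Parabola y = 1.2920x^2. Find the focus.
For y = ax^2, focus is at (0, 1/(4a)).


a = 1.2920
4a = 5.1680
focus = (0, 1/5.1680) = (0, 0.1935)

Focus = (0, 0.1935)


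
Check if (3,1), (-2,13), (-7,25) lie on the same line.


3*(13-25) - 2*(25-1) - 7*(1-13)
= -36 - 48 + 84 = 0

Yes, collinear (determinant = 0)


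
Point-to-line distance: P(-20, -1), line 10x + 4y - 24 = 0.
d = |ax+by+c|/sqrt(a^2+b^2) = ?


|10*(-20) + 4*(-1) - 24| = |-228| = 228
sqrt(100 + 16) = sqrt(116) = 10.7703
d = 228/sqrt(116) = 21.1693

21.1693


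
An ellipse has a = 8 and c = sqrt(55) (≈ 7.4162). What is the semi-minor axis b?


b^2 = 8^2 - (sqrt(55))^2 = 64 - 55 = 9
b = sqrt(9) = 3

b = 3


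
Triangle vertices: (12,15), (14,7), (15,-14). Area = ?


12*(7+ 14) = 252
14*(-14-15) = -406
15*(15-7) = 120
sum = -34
Area = |-34|/2 = 17.0000

17.0000 sq units


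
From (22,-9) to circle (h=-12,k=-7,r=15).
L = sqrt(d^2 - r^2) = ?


d = sqrt((22+ 12)^2 + (-9+ 7)^2) = sqrt(1156+4) = 34.0588
L = sqrt(1160.0000 - 225) = sqrt(935.0000) = 30.5778

30.5778


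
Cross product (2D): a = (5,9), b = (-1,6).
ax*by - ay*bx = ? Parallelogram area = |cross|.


cross = 5*6 - 9*(-1) = 30 + 9 = 39
Parallelogram area = |39| = 39

cross = 39, parallelogram area = 39


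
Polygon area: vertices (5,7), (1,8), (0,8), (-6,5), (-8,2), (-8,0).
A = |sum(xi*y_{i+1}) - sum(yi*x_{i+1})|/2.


sum(xi*y_{i+1}) = 5*8 + 1*8 + 0*5 - 6*2 - 8*0 - 8*7 = -20
sum(yi*x_{i+1}) = 7*1 + 8*0 + 8*(-6) + 5*(-8) + 2*(-8) + 0*5 = -97
Area = |-20 + 97|/2 = 77/2 = 38.5000

38.5000 sq units


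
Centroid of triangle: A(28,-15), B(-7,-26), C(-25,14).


Gx = (28- 7- 25)/3 = -4/3 = -1.3333
Gy = (-15- 26+14)/3 = -27/3 = -9.0000

G = (-1.3333, -9.0000)


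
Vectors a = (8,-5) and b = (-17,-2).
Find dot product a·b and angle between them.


a·b = 8*(-17) - 5*(-2) = -136 + 10 = -126
|a| = sqrt(64+25) = 9.4340
|b| = sqrt(289+4) = 17.1172
cos(theta) = -126/(sqrt(89)*sqrt(293)) = -126/sqrt(26077) = -0.780264
theta = arccos(-126/sqrt(26077)) = 141.2848 degrees

a·b = -126, theta = 141.2848 deg


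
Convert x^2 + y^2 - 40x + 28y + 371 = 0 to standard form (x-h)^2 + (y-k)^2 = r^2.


h = -D/2 = 40/2 = 20
k = -E/2 = -28/2 = -14
r^2 = h^2 + k^2 - F = 400 + 196 - 371 = 225
r = 15

Center (20, -14), radius = 15


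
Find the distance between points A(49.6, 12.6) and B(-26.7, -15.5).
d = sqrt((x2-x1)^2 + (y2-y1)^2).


dx = -26.7 - 49.6 = -76.3
dy = -15.5 - 12.6 = -28.1
d = sqrt(5821.69 + 789.61) = sqrt(6611.3) = 81.3099

81.3099


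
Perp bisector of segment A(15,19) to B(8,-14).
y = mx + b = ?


Midpoint = (11.5, 2.5)
Slope of AB = dy/dx = -33/(-7) = 4.7143
Perp slope = -dx/dy = -7/33 = -0.2121
b = My - (perp slope)*Mx = 2.5 + (-7*11.5)/(-33) = 2.5 + 2.4394 = 4.9394

y = -0.2121x + 4.9394


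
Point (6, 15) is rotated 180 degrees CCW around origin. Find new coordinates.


cos(180) = -1, sin(180) = 0
x' = 6*(-1) - 15*0 = -6
y' = 6*0 + 15*(-1) = -15

(-6, -15)


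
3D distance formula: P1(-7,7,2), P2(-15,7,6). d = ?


dx=-8, dy=0, dz=4
d = sqrt(64+0+16) = sqrt(80) = 8.9443

8.9443


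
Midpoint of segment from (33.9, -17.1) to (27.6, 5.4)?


Mx = (33.9 + 27.6)/2 = 61.5/2 = 30.7500
My = (-17.1 + 5.4)/2 = -11.7/2 = -5.8500

(30.7500, -5.8500)


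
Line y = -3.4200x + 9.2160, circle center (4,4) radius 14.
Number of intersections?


Substitute y = -3.4200x + 9.2160: (x-4)^2 + (-3.4200x+9.2160-4)^2 = 196
Expand to Ax^2 + Bx + C = 0, where b-k = 5.216
A = 1+m^2 = 12.6964
B = 2(m(b-k) - h) = 2(-3.4200*5.216 - 4) = -43.67744
C = h^2 + (b-k)^2 - r^2 = 16 + 27.206656 - 196 = -152.793344
disc = B^2-4AC = 1907.7188 + 7759.7017 = 9667.4205
disc > 0

2 intersection points


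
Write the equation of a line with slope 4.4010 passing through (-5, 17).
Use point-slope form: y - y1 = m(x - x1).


y - 17 = 4.4010(x + 5)
y = 4.4010x + 17 - 4.4010*(-5)
y = 4.4010x + 39.0050

y = 4.4010x + 39.0050


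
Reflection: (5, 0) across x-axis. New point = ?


Reflection rule for x-axis: (x, -y)
(5, 0) -> (5, 0)

(5, 0)


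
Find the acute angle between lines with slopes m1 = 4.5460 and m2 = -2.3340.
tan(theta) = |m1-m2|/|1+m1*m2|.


m1-m2 = 6.88
1+m1*m2 = -9.610364
tan(theta) = |6.88/(-9.610364)| = 0.715894
theta = arctan(|6.88/(-9.610364)|) = 35.5986 degrees (acute angle)

35.5986 degrees


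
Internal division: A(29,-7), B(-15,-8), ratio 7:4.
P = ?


Px = (7*(-15) + 4*29)/11 = 11/11 = 1.0000
Py = (7*(-8) + 4*(-7))/11 = -84/11 = -7.6364

P = (1.0000, -7.6364)


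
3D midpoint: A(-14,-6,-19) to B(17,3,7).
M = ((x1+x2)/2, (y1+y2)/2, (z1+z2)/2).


Mx = (-14+17)/2 = 1.5000
My = (-6+3)/2 = -1.5000
Mz = (-19+7)/2 = -6.0000

M = (1.5000, -1.5000, -6.0000)


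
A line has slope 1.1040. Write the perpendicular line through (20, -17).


Perpendicular slope = -1/m1 = -1/1.1040 = -0.9058
b2 = y0 - m2*x0 = -17 + 20/1.1040 = -17 + 18.1159 = 1.1159

y = -0.9058x + 1.1159


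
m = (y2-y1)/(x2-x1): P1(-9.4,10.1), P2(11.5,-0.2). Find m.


dy = -0.2 - 10.1 = -10.3
dx = 11.5 + 9.4 = 20.9
m = -10.3/20.9 = -0.4928

m = -0.4928


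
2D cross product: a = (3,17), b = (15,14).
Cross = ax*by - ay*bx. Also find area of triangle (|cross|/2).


cross = 3*14 - 17*15 = 42 - 255 = -213
Triangle area = |-213|/2 = 213/2 = 106.5000

cross = -213, triangle area = 106.5000


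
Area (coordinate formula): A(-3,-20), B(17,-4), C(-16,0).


-3*(-4-0) = 12
17*(0+ 20) = 340
-16*(-20+ 4) = 256
sum = 608
Area = |608|/2 = 304.0000

304.0000 sq units


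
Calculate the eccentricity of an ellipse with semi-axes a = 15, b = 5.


c = sqrt(225-25) = sqrt(200) = 14.1421
e = c/a = sqrt(200)/15 = 0.9428

e = 0.9428


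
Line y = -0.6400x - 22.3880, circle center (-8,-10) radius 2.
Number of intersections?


Substitute y = -0.6400x - 22.3880: (x+ 8)^2 + (-0.6400x- 22.3880+ 10)^2 = 4
Expand to Ax^2 + Bx + C = 0, where b-k = -12.388
A = 1+m^2 = 1.4096
B = 2(m(b-k) - h) = 2(-0.6400*(-12.388) + 8) = 31.85664
C = h^2 + (b-k)^2 - r^2 = 64 + 153.462544 - 4 = 213.462544
disc = B^2-4AC = 1014.8455 - 1203.5872 = -188.7417
disc < 0

0 intersection points


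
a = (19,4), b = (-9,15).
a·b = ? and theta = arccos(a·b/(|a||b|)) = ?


a·b = 19*(-9) + 4*15 = -171 + 60 = -111
|a| = sqrt(361+16) = 19.4165
|b| = sqrt(81+225) = 17.4929
cos(theta) = -111/(sqrt(377)*sqrt(306)) = -111/sqrt(115362) = -0.326807
theta = arccos(-111/sqrt(115362)) = 109.0751 degrees

a·b = -111, theta = 109.0751 deg


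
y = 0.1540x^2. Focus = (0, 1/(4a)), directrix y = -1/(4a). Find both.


a = 0.1540
1/(4a) = 1.6234
Focus = (0, 1.6234)
Directrix: y = -1.6234

Focus = (0, 1.6234), Directrix: y = -1.6234


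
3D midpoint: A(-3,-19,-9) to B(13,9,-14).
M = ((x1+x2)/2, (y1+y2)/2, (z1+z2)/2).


Mx = (-3+13)/2 = 5.0000
My = (-19+9)/2 = -5.0000
Mz = (-9- 14)/2 = -11.5000

M = (5.0000, -5.0000, -11.5000)


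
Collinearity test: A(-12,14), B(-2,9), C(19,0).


-12*(9-0) - 2*(0-14) + 19*(14-9)
= -108 + 28 + 95 = 15

No, not collinear (determinant = 15)


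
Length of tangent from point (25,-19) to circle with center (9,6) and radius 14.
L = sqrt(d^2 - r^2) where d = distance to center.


d = sqrt((25-9)^2 + (-19-6)^2) = sqrt(256+625) = 29.6816
L = sqrt(881.0000 - 196) = sqrt(685.0000) = 26.1725

26.1725


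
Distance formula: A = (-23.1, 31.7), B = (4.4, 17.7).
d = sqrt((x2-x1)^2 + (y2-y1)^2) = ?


dx = 4.4 + 23.1 = 27.5
dy = 17.7 - 31.7 = -14.0
d = sqrt(756.25 + 196.0) = sqrt(952.25) = 30.8585

30.8585


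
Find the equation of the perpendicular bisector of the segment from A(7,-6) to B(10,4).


Midpoint = (8.5, -1)
Slope of AB = dy/dx = 10/3 = 3.3333
Perp slope = -dx/dy = -3/10 = -0.3000
b = My - (perp slope)*Mx = -1 + (3*8.5)/10 = -1 + 2.5500 = 1.5500

y = -0.3000x + 1.5500


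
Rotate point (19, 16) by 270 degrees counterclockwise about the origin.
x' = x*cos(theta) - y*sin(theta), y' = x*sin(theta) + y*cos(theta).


cos(270) = 0, sin(270) = -1
x' = 19*0 - 16*(-1) = 16
y' = 19*(-1) + 16*0 = -19

(16, -19)


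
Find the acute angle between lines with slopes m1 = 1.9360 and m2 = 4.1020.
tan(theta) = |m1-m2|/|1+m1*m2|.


m1-m2 = -2.166
1+m1*m2 = 8.941472
tan(theta) = |-2.166/8.941472| = 0.242242
theta = arctan(|-2.166/8.941472|) = 13.6171 degrees (acute angle)

13.6171 degrees


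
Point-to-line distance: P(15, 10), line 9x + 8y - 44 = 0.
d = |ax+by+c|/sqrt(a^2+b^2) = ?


|9*15 + 8*10 - 44| = |171| = 171
sqrt(81 + 64) = sqrt(145) = 12.0416
d = 171/sqrt(145) = 14.2008

14.2008


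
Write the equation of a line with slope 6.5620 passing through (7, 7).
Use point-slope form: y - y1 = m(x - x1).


y - 7 = 6.5620(x - 7)
y = 6.5620x + 7 - 6.5620*7
y = 6.5620x - 38.9340

y = 6.5620x - 38.9340


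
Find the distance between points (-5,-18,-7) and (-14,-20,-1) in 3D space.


dx=-9, dy=-2, dz=6
d = sqrt(81+4+36) = sqrt(121) = 11.0000

11.0000


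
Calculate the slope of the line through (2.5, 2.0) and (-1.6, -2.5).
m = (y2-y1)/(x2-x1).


dy = -2.5 - 2.0 = -4.5
dx = -1.6 - 2.5 = -4.1
m = -4.5/(-4.1) = 1.0976

m = 1.0976


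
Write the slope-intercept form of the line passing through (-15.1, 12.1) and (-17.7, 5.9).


m = (-6.2)/(-2.6) = 2.3846
b = y1 - m*x1 = 12.1 - (-6.2*(-15.1))/(-2.6) = 12.1 + 36.0077 = 48.1077

y = 2.3846x + 48.1077


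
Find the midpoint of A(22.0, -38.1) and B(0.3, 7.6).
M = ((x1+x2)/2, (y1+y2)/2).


Mx = (22.0 + 0.3)/2 = 22.3/2 = 11.1500
My = (-38.1 + 7.6)/2 = -30.5/2 = -15.2500

(11.1500, -15.2500)


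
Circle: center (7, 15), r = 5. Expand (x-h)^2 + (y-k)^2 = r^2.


(x-7)^2 + (y-15)^2 = 5^2
D = -2h = -14, E = -2k = -30
F = h^2+k^2-r^2 = 49+225-25 = 249

x^2 + y^2 - 14x - 30y + 249 = 0


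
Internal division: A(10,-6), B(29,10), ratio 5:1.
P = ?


Px = (5*29 + 1*10)/6 = 155/6 = 25.8333
Py = (5*10 + 1*(-6))/6 = 44/6 = 7.3333

P = (25.8333, 7.3333)


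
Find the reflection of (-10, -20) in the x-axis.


Reflection rule for x-axis: (x, -y)
(-10, -20) -> (-10, 20)

(-10, 20)


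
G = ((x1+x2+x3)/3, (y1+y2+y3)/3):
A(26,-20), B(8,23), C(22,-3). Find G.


Gx = (26+8+22)/3 = 56/3 = 18.6667
Gy = (-20+23- 3)/3 = 0/3 = 0

G = (18.6667, 0)


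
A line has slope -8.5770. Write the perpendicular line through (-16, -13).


Perpendicular slope = -1/m1 = -1/(-8.5770) = 0.1166
b2 = y0 - m2*x0 = -13 - 16/(-8.5770) = -13 + 1.8655 = -11.1345

y = 0.1166x - 11.1345


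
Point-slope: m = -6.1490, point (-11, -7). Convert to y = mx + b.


y + 7 = -6.1490(x + 11)
y = -6.1490x - 7 + 6.1490*(-11)
y = -6.1490x - 74.6390

y = -6.1490x - 74.6390


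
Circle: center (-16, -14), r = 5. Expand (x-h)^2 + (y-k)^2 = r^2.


(x+ 16)^2 + (y+ 14)^2 = 5^2
D = -2h = 32, E = -2k = 28
F = h^2+k^2-r^2 = 256+196-25 = 427

x^2 + y^2 + 32x + 28y + 427 = 0


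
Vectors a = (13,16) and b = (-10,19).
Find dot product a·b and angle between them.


a·b = 13*(-10) + 16*19 = -130 + 304 = 174
|a| = sqrt(169+256) = 20.6155
|b| = sqrt(100+361) = 21.4709
cos(theta) = 174/(sqrt(425)*sqrt(461)) = 174/sqrt(195925) = 0.393101
theta = arccos(174/sqrt(195925)) = 66.8524 degrees

a·b = 174, theta = 66.8524 deg


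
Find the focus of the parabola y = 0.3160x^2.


a = 0.3160
4a = 1.2640
focus = (0, 1/1.2640) = (0, 0.7911)

Focus = (0, 0.7911)


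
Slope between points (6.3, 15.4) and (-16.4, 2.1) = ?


dy = 2.1 - 15.4 = -13.3
dx = -16.4 - 6.3 = -22.7
m = -13.3/(-22.7) = 0.5859

m = 0.5859


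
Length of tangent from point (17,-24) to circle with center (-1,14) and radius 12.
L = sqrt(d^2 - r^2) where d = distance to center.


d = sqrt((17+ 1)^2 + (-24-14)^2) = sqrt(324+1444) = 42.0476
L = sqrt(1768.0000 - 144) = sqrt(1624.0000) = 40.2989

40.2989


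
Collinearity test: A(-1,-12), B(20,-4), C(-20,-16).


-1*(-4+ 16) + 20*(-16+ 12) - 20*(-12+ 4)
= -12 - 80 + 160 = 68

No, not collinear (determinant = 68)


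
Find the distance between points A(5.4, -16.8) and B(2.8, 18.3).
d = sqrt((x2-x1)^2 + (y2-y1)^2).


dx = 2.8 - 5.4 = -2.6
dy = 18.3 + 16.8 = 35.1
d = sqrt(6.76 + 1232.01) = sqrt(1238.77) = 35.1962

35.1962


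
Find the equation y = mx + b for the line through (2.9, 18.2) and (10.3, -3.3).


m = (-21.5)/(7.4) = -2.9054
b = y1 - m*x1 = 18.2 - (-21.5*2.9)/(7.4) = 18.2 + 8.4257 = 26.6257

y = -2.9054x + 26.6257


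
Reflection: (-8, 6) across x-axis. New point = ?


Reflection rule for x-axis: (x, -y)
(-8, 6) -> (-8, -6)

(-8, -6)


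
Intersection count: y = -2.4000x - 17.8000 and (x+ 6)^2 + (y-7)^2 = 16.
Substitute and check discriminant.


Substitute y = -2.4000x - 17.8000: (x+ 6)^2 + (-2.4000x- 17.8000-7)^2 = 16
Expand to Ax^2 + Bx + C = 0, where b-k = -24.8
A = 1+m^2 = 6.76
B = 2(m(b-k) - h) = 2(-2.4000*(-24.8) + 6) = 131.04
C = h^2 + (b-k)^2 - r^2 = 36 + 615.04 - 16 = 635.04
disc = B^2-4AC = 17171.4816 - 17171.4816 = 0
disc = 0

1 intersection point (tangent)


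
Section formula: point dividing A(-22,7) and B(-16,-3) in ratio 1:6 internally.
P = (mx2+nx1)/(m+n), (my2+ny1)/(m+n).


Px = (1*(-16) + 6*(-22))/7 = -148/7 = -21.1429
Py = (1*(-3) + 6*7)/7 = 39/7 = 5.5714

P = (-21.1429, 5.5714)


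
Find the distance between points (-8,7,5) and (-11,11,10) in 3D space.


dx=-3, dy=4, dz=5
d = sqrt(9+16+25) = sqrt(50) = 7.0711

7.0711


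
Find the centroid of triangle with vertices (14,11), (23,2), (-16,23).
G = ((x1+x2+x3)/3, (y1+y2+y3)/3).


Gx = (14+23- 16)/3 = 21/3 = 7.0000
Gy = (11+2+23)/3 = 36/3 = 12.0000

G = (7.0000, 12.0000)


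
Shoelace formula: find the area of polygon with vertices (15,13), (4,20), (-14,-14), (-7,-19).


sum(xi*y_{i+1}) = 15*20 + 4*(-14) - 14*(-19) - 7*13 = 419
sum(yi*x_{i+1}) = 13*4 + 20*(-14) - 14*(-7) - 19*15 = -415
Area = |419 + 415|/2 = 834/2 = 417.0000

417.0000 sq units


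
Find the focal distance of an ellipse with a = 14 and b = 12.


c^2 = 14^2 - 12^2 = 196 - 144 = 52
c = sqrt(52) = 7.2111

c = 7.2111


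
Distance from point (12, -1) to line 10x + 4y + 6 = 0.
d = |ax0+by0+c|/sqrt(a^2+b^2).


|10*12 + 4*(-1) + 6| = |122| = 122
sqrt(100 + 16) = sqrt(116) = 10.7703
d = 122/sqrt(116) = 11.3274

11.3274


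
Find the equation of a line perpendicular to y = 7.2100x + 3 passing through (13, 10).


Perpendicular slope = -1/m1 = -1/7.2100 = -0.1387
b2 = y0 - m2*x0 = 10 + 13/7.2100 = 10 + 1.8031 = 11.8031

y = -0.1387x + 11.8031


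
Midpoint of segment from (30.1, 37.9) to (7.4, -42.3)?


Mx = (30.1 + 7.4)/2 = 37.5/2 = 18.7500
My = (37.9 - 42.3)/2 = -4.4/2 = -2.2000

(18.7500, -2.2000)


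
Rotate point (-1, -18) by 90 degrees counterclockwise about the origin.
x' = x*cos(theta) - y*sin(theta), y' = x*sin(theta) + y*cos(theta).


cos(90) = 0, sin(90) = 1
x' = -1*0 + 18*1 = 18
y' = -1*1 - 18*0 = -1

(18, -1)


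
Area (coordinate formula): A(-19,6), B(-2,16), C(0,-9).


-19*(16+ 9) = -475
-2*(-9-6) = 30
0*(6-16) = 0
sum = -445
Area = |-445|/2 = 222.5000

222.5000 sq units


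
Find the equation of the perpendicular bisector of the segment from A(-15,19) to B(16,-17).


Midpoint = (0.5, 1)
Slope of AB = dy/dx = -36/31 = -1.1613
Perp slope = -dx/dy = 31/36 = 0.8611
b = My - (perp slope)*Mx = 1 + (31*0.5)/(-36) = 1 - 0.4306 = 0.5694

y = 0.8611x + 0.5694


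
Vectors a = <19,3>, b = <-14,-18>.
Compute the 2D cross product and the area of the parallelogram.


cross = 19*(-18) - 3*(-14) = -342 + 42 = -300
Parallelogram area = |-300| = 300

cross = -300, parallelogram area = 300


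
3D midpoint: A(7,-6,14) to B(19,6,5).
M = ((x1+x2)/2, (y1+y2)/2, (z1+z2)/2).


Mx = (7+19)/2 = 13.0000
My = (-6+6)/2 = 0
Mz = (14+5)/2 = 9.5000

M = (13.0000, 0, 9.5000)


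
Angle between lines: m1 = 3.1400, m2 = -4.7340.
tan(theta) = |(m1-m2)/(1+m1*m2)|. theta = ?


m1-m2 = 7.874
1+m1*m2 = -13.86476
tan(theta) = |7.874/(-13.86476)| = 0.567915
theta = arctan(|7.874/(-13.86476)|) = 29.5929 degrees (acute angle)

29.5929 degrees


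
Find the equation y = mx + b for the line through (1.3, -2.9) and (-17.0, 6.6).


m = (9.5)/(-18.3) = -0.5191
b = y1 - m*x1 = -2.9 - (9.5*1.3)/(-18.3) = -2.9 + 0.6749 = -2.2251

y = -0.5191x - 2.2251


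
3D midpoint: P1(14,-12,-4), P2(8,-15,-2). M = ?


Mx = (14+8)/2 = 11.0000
My = (-12- 15)/2 = -13.5000
Mz = (-4- 2)/2 = -3.0000

M = (11.0000, -13.5000, -3.0000)


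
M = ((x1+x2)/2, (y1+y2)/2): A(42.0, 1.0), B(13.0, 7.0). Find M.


Mx = (42.0 + 13.0)/2 = 55.0/2 = 27.5000
My = (1.0 + 7.0)/2 = 8.0/2 = 4.0000

(27.5000, 4.0000)


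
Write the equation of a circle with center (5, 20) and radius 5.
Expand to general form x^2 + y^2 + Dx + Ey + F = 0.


(x-5)^2 + (y-20)^2 = 5^2
D = -2h = -10, E = -2k = -40
F = h^2+k^2-r^2 = 25+400-25 = 400

x^2 + y^2 - 10x - 40y + 400 = 0


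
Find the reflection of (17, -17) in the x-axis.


Reflection rule for x-axis: (x, -y)
(17, -17) -> (17, 17)

(17, 17)


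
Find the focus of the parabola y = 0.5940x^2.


a = 0.5940
4a = 2.3760
focus = (0, 1/2.3760) = (0, 0.4209)

Focus = (0, 0.4209)


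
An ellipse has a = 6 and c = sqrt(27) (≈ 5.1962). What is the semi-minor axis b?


b^2 = 6^2 - (sqrt(27))^2 = 36 - 27 = 9
b = sqrt(9) = 3

b = 3


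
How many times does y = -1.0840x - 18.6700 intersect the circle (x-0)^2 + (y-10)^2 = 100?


Substitute y = -1.0840x - 18.6700: (x-0)^2 + (-1.0840x- 18.6700-10)^2 = 100
Expand to Ax^2 + Bx + C = 0, where b-k = -28.67
A = 1+m^2 = 2.175056
B = 2(m(b-k) - h) = 2(-1.0840*(-28.67) - 0) = 62.15656
C = h^2 + (b-k)^2 - r^2 = 0 + 821.9689 - 100 = 721.9689
disc = B^2-4AC = 3863.4380 - 6281.2912 = -2417.8532
disc < 0

0 intersection points


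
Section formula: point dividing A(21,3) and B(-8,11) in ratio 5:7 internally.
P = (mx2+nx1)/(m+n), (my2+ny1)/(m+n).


Px = (5*(-8) + 7*21)/12 = 107/12 = 8.9167
Py = (5*11 + 7*3)/12 = 76/12 = 6.3333

P = (8.9167, 6.3333)


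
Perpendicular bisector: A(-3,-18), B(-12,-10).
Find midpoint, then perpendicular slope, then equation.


Midpoint = (-7.5, -14)
Slope of AB = dy/dx = 8/(-9) = -0.8889
Perp slope = -dx/dy = 9/8 = 1.1250
b = My - (perp slope)*Mx = -14 + (-9*(-7.5))/8 = -14 + 8.4375 = -5.5625

y = 1.1250x - 5.5625
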